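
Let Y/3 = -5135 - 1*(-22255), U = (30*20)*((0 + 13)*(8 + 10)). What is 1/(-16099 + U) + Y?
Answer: 6384099361/124301 ≈ 51360.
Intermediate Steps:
U = 140400 (U = 600*(13*18) = 600*234 = 140400)
Y = 51360 (Y = 3*(-5135 - 1*(-22255)) = 3*(-5135 + 22255) = 3*17120 = 51360)
1/(-16099 + U) + Y = 1/(-16099 + 140400) + 51360 = 1/124301 + 51360 = 6384099361/124301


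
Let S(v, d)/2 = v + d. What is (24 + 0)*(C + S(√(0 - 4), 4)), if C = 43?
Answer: 1224 + 96*I ≈ 1224.0 + 96.0*I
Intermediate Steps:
S(v, d) = 2*d + 2*v (S(v, d) = 2*(v + d) = 2*(d + v) = 2*d + 2*v)
(24 + 0)*(C + S(√(0 - 4), 4)) = (24 + 0)*(43 + (2*4 + 2*√(0 - 4))) = 24*(43 + (8 + 2*√(-4))) = 24*(43 + (8 + 2*(2*I))) = 24*(43 + (8 + 4*I)) = 24*(51 + 4*I) = 1224 + 96*I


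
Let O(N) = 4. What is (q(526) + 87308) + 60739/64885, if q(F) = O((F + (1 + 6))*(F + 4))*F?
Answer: 5801558359/64885 ≈ 89413.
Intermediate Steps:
q(F) = 4*F
(q(526) + 87308) + 60739/64885 = (4*526 + 87308) + 60739/64885 = (2104 + 87308) + 60739*(1/64885) = 89412 + 60739/64885 = 5801558359/64885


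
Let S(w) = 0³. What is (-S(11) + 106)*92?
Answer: 9752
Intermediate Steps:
S(w) = 0
(-S(11) + 106)*92 = (-1*0 + 106)*92 = (0 + 106)*92 = 106*92 = 9752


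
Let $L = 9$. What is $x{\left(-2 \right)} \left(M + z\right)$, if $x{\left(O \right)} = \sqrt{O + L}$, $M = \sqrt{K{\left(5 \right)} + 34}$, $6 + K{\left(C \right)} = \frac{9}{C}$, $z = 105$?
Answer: $\frac{\sqrt{7} \left(525 + \sqrt{745}\right)}{5} \approx 292.25$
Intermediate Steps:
$K{\left(C \right)} = -6 + \frac{9}{C}$
$M = \frac{\sqrt{745}}{5}$ ($M = \sqrt{\left(-6 + \frac{9}{5}\right) + 34} = \sqrt{- \frac{21}{5} + 34} = \sqrt{\frac{149}{5}} = \frac{\sqrt{745}}{5} \approx 5.4589$)
$x{\left(O \right)} = \sqrt{9 + O}$ ($x{\left(O \right)} = \sqrt{O + 9} = \sqrt{9 + O}$)
$x{\left(-2 \right)} \left(M + z\right) = \sqrt{9 - 2} \left(\frac{\sqrt{745}}{5} + 105\right) = \sqrt{7} \left(105 + \frac{\sqrt{745}}{5}\right)$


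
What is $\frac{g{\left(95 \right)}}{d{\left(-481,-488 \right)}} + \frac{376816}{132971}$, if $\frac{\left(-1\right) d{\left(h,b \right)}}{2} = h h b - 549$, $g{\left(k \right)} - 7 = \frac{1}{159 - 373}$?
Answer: $\frac{18208962243036403}{6425586737160596} \approx 2.8338$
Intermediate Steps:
$g{\left(k \right)} = \frac{1497}{214}$ ($g{\left(k \right)} = 7 + \frac{1}{159 - 373} = 7 + \frac{1}{-214} = 7 - \frac{1}{214} = \frac{1497}{214}$)
$d{\left(h,b \right)} = 1098 - 2 b h^{2}$ ($d{\left(h,b \right)} = - 2 \left(h h b - 549\right) = - 2 \left(h^{2} b - 549\right) = - 2 \left(b h^{2} - 549\right) = - 2 \left(-549 + b h^{2}\right) = 1098 - 2 b h^{2}$)
$\frac{g{\left(95 \right)}}{d{\left(-481,-488 \right)}} + \frac{376816}{132971} = \frac{1497}{214 \left(1098 - - 976 \left(-481\right)^{2}\right)} + \frac{376816}{132971} = \frac{1497}{214 \left(1098 - \left(-976\right) 231361\right)} + 376816 \cdot \frac{1}{132971} = \frac{1497}{214 \left(1098 + 225808336\right)} + \frac{376816}{132971} = \frac{1497}{214 \cdot 225809434} + \frac{376816}{132971} = \frac{1497}{214} \cdot \frac{1}{225809434} + \frac{376816}{132971} = \frac{1497}{48323218876} + \frac{376816}{132971} = \frac{18208962243036403}{6425586737160596}$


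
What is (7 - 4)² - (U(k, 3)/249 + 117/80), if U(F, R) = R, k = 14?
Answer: 49969/6640 ≈ 7.5255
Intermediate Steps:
(7 - 4)² - (U(k, 3)/249 + 117/80) = (7 - 4)² - (3/249 + 117/80) = 3² - (3*(1/249) + 117*(1/80)) = 9 - (1/83 + 117/80) = 9 - 1*9791/6640 = 9 - 9791/6640 = 49969/6640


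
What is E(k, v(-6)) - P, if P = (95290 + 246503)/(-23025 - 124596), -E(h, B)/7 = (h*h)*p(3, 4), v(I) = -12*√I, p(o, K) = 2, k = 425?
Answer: -124432087319/49207 ≈ -2.5287e+6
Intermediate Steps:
E(h, B) = -14*h² (E(h, B) = -7*h*h*2 = -7*h²*2 = -14*h²)
P = -113931/49207 (P = 341793/(-147621) = 341793*(-1/147621) = -113931/49207 ≈ -2.3153)
E(k, v(-6)) - P = -14*425² - 1*(-113931/49207) = -14*180625 + 113931/49207 = -2528750 + 113931/49207 = -124432087319/49207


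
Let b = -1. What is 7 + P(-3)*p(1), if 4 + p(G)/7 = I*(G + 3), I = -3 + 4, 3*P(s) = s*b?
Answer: 7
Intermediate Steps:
P(s) = -s/3 (P(s) = (s*(-1))/3 = (-s)/3 = -s/3)
I = 1
p(G) = -7 + 7*G (p(G) = -28 + 7*(1*(G + 3)) = -28 + 7*(1*(3 + G)) = -28 + 7*(3 + G) = -28 + (21 + 7*G) = -7 + 7*G)
7 + P(-3)*p(1) = 7 + (-1/3*(-3))*(-7 + 7*1) = 7 + 1*(-7 + 7) = 7 + 1*0 = 7 + 0 = 7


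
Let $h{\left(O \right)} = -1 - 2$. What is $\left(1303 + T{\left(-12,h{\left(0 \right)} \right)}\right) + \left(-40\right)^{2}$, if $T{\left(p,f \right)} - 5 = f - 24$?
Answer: $2881$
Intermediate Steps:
$h{\left(O \right)} = -3$ ($h{\left(O \right)} = -1 - 2 = -3$)
$T{\left(p,f \right)} = -19 + f$ ($T{\left(p,f \right)} = 5 + \left(f - 24\right) = 5 + \left(-24 + f\right) = -19 + f$)
$\left(1303 + T{\left(-12,h{\left(0 \right)} \right)}\right) + \left(-40\right)^{2} = \left(1303 - 22\right) + \left(-40\right)^{2} = \left(1303 - 22\right) + 1600 = 1281 + 1600 = 2881$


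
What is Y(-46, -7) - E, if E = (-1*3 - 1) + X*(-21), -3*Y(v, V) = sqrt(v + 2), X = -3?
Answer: -59 - 2*I*sqrt(11)/3 ≈ -59.0 - 2.2111*I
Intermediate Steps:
Y(v, V) = -sqrt(2 + v)/3 (Y(v, V) = -sqrt(v + 2)/3 = -sqrt(2 + v)/3)
E = 59 (E = (-1*3 - 1) - 3*(-21) = (-3 - 1) + 63 = -4 + 63 = 59)
Y(-46, -7) - E = -sqrt(2 - 46)/3 - 1*59 = -2*I*sqrt(11)/3 - 59 = -59 - 2*I*sqrt(11)/3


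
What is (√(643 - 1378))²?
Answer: -735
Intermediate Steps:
(√(643 - 1378))² = (√(-735))² = (7*I*√15)² = -735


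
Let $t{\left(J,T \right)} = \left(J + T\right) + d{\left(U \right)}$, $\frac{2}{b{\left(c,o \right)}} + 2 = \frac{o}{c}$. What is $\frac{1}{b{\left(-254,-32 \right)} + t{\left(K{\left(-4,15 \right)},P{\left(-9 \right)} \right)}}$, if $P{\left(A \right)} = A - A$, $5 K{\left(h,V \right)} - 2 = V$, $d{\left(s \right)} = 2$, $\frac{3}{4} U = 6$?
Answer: $\frac{595}{2578} \approx 0.2308$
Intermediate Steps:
$U = 8$ ($U = \frac{4}{3} \cdot 6 = 8$)
$K{\left(h,V \right)} = \frac{2}{5} + \frac{V}{5}$
$P{\left(A \right)} = 0$
$b{\left(c,o \right)} = \frac{2}{-2 + \frac{o}{c}}$
$t{\left(J,T \right)} = 2 + J + T$ ($t{\left(J,T \right)} = \left(J + T\right) + 2 = 2 + J + T$)
$\frac{1}{b{\left(-254,-32 \right)} + t{\left(K{\left(-4,15 \right)},P{\left(-9 \right)} \right)}} = \frac{1}{\left(-2\right) \left(-254\right) \frac{1}{\left(-1\right) \left(-32\right) + 2 \left(-254\right)} + \left(2 + \left(\frac{2}{5} + \frac{1}{5} \cdot 15\right) + 0\right)} = \frac{1}{\left(-2\right) \left(-254\right) \frac{1}{32 - 508} + \left(2 + \left(\frac{2}{5} + 3\right) + 0\right)} = \frac{1}{\left(-2\right) \left(-254\right) \frac{1}{-476} + \left(2 + \frac{17}{5} + 0\right)} = \frac{1}{\left(-2\right) \left(-254\right) \left(- \frac{1}{476}\right) + \frac{27}{5}} = \frac{1}{- \frac{127}{119} + \frac{27}{5}} = \frac{1}{\frac{2578}{595}} = \frac{595}{2578}$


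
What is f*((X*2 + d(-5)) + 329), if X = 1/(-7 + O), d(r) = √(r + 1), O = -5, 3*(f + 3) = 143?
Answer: 132191/9 + 268*I/3 ≈ 14688.0 + 89.333*I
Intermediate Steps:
f = 134/3 (f = -3 + (⅓)*143 = -3 + 143/3 = 134/3 ≈ 44.667)
d(r) = √(1 + r)
X = -1/12 (X = 1/(-7 - 5) = 1/(-12) = -1/12 ≈ -0.083333)
f*((X*2 + d(-5)) + 329) = 134*((-1/12*2 + √(1 - 5)) + 329)/3 = 134*((-⅙ + √(-4)) + 329)/3 = 134*((-⅙ + 2*I) + 329)/3 = 134*(1973/6 + 2*I)/3 = 132191/9 + 268*I/3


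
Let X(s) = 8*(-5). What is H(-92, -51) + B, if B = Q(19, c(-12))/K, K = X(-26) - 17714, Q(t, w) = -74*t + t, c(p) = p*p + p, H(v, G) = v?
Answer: -1631981/17754 ≈ -91.922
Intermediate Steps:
X(s) = -40
c(p) = p + p² (c(p) = p² + p = p + p²)
Q(t, w) = -73*t
K = -17754 (K = -40 - 17714 = -17754)
B = 1387/17754 (B = -73*19/(-17754) = -1387*(-1/17754) = 1387/17754 ≈ 0.078123)
H(-92, -51) + B = -92 + 1387/17754 = -1631981/17754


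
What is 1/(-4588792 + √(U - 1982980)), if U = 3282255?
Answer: -4588792/21057010719989 - 5*√51971/21057010719989 ≈ -2.1798e-7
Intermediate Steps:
1/(-4588792 + √(U - 1982980)) = 1/(-4588792 + √(3282255 - 1982980)) = 1/(-4588792 + √1299275) = 1/(-4588792 + 5*√51971)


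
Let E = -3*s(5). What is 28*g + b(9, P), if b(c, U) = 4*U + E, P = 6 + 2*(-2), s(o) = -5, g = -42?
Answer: -1153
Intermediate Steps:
P = 2 (P = 6 - 4 = 2)
E = 15 (E = -3*(-5) = 15)
b(c, U) = 15 + 4*U (b(c, U) = 4*U + 15 = 15 + 4*U)
28*g + b(9, P) = 28*(-42) + (15 + 4*2) = -1176 + (15 + 8) = -1176 + 23 = -1153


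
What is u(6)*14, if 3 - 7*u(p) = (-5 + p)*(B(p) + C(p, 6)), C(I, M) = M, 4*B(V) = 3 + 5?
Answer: -10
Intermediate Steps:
B(V) = 2 (B(V) = (3 + 5)/4 = (1/4)*8 = 2)
u(p) = 43/7 - 8*p/7 (u(p) = 3/7 - (-5 + p)*(2 + 6)/7 = 3/7 - (-5 + p)*8/7 = 3/7 - (-40 + 8*p)/7 = 3/7 + (40/7 - 8*p/7) = 43/7 - 8*p/7)
u(6)*14 = (43/7 - 8/7*6)*14 = (43/7 - 48/7)*14 = -5/7*14 = -10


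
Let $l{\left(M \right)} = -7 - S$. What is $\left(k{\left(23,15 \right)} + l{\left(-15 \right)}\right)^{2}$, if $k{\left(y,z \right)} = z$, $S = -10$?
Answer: $324$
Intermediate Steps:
$l{\left(M \right)} = 3$ ($l{\left(M \right)} = -7 - -10 = -7 + 10 = 3$)
$\left(k{\left(23,15 \right)} + l{\left(-15 \right)}\right)^{2} = \left(15 + 3\right)^{2} = 18^{2} = 324$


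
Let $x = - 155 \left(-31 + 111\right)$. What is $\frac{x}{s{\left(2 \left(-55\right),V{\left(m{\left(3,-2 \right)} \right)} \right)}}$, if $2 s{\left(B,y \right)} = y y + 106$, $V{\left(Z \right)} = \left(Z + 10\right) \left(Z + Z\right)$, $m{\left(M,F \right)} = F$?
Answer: $- \frac{2480}{113} \approx -21.947$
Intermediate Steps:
$V{\left(Z \right)} = 2 Z \left(10 + Z\right)$ ($V{\left(Z \right)} = \left(10 + Z\right) 2 Z = 2 Z \left(10 + Z\right)$)
$x = -12400$ ($x = \left(-155\right) 80 = -12400$)
$s{\left(B,y \right)} = 53 + \frac{y^{2}}{2}$ ($s{\left(B,y \right)} = \frac{y y + 106}{2} = \frac{y^{2} + 106}{2} = \frac{106 + y^{2}}{2} = 53 + \frac{y^{2}}{2}$)
$\frac{x}{s{\left(2 \left(-55\right),V{\left(m{\left(3,-2 \right)} \right)} \right)}} = - \frac{12400}{53 + \frac{\left(2 \left(-2\right) \left(10 - 2\right)\right)^{2}}{2}} = - \frac{12400}{53 + \frac{\left(2 \left(-2\right) 8\right)^{2}}{2}} = - \frac{12400}{53 + \frac{\left(-32\right)^{2}}{2}} = - \frac{12400}{53 + \frac{1}{2} \cdot 1024} = - \frac{12400}{53 + 512} = - \frac{12400}{565} = \left(-12400\right) \frac{1}{565} = - \frac{2480}{113}$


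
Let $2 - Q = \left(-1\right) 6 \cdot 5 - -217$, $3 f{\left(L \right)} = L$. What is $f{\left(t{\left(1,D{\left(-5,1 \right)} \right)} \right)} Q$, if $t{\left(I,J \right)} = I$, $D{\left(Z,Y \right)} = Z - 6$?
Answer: $- \frac{185}{3} \approx -61.667$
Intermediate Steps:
$D{\left(Z,Y \right)} = -6 + Z$ ($D{\left(Z,Y \right)} = Z - 6 = -6 + Z$)
$f{\left(L \right)} = \frac{L}{3}$
$Q = -185$ ($Q = 2 - \left(\left(-1\right) 6 \cdot 5 - -217\right) = 2 - \left(\left(-6\right) 5 + 217\right) = 2 - \left(-30 + 217\right) = 2 - 187 = -185$)
$f{\left(t{\left(1,D{\left(-5,1 \right)} \right)} \right)} Q = \frac{1}{3} \cdot 1 \left(-185\right) = \frac{1}{3} \left(-185\right) = - \frac{185}{3}$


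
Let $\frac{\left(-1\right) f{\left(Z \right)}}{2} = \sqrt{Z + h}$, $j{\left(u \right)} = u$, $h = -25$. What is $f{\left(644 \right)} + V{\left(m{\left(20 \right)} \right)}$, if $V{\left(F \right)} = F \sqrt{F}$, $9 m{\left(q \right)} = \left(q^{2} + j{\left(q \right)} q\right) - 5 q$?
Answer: $- 2 \sqrt{619} + \frac{7000 \sqrt{7}}{27} \approx 636.18$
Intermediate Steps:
$m{\left(q \right)} = - \frac{5 q}{9} + \frac{2 q^{2}}{9}$ ($m{\left(q \right)} = \frac{\left(q^{2} + q q\right) - 5 q}{9} = \frac{\left(q^{2} + q^{2}\right) - 5 q}{9} = \frac{2 q^{2} - 5 q}{9} = \frac{- 5 q + 2 q^{2}}{9} = - \frac{5 q}{9} + \frac{2 q^{2}}{9}$)
$V{\left(F \right)} = F^{\frac{3}{2}}$
$f{\left(Z \right)} = - 2 \sqrt{-25 + Z}$ ($f{\left(Z \right)} = - 2 \sqrt{Z - 25} = - 2 \sqrt{-25 + Z}$)
$f{\left(644 \right)} + V{\left(m{\left(20 \right)} \right)} = - 2 \sqrt{-25 + 644} + \left(\frac{1}{9} \cdot 20 \left(-5 + 2 \cdot 20\right)\right)^{\frac{3}{2}} = - 2 \sqrt{619} + \left(\frac{1}{9} \cdot 20 \left(-5 + 40\right)\right)^{\frac{3}{2}} = - 2 \sqrt{619} + \left(\frac{1}{9} \cdot 20 \cdot 35\right)^{\frac{3}{2}} = - 2 \sqrt{619} + \left(\frac{700}{9}\right)^{\frac{3}{2}} = - 2 \sqrt{619} + \frac{7000 \sqrt{7}}{27}$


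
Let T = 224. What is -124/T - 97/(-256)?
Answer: -313/1792 ≈ -0.17467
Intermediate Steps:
-124/T - 97/(-256) = -124/224 - 97/(-256) = -124*1/224 - 97*(-1/256) = -31/56 + 97/256 = -313/1792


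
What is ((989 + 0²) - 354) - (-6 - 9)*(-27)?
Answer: 230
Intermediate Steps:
((989 + 0²) - 354) - (-6 - 9)*(-27) = ((989 + 0) - 354) - (-15)*(-27) = (989 - 354) - 1*405 = 635 - 405 = 230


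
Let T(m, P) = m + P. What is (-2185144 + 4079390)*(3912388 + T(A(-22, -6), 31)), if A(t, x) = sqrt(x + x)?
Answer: 7411084041074 + 3788492*I*sqrt(3) ≈ 7.4111e+12 + 6.5619e+6*I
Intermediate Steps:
A(t, x) = sqrt(2)*sqrt(x) (A(t, x) = sqrt(2*x) = sqrt(2)*sqrt(x))
T(m, P) = P + m
(-2185144 + 4079390)*(3912388 + T(A(-22, -6), 31)) = (-2185144 + 4079390)*(3912388 + (31 + sqrt(2)*sqrt(-6))) = 1894246*(3912388 + (31 + sqrt(2)*(I*sqrt(6)))) = 1894246*(3912388 + (31 + 2*I*sqrt(3))) = 1894246*(3912419 + 2*I*sqrt(3)) = 7411084041074 + 3788492*I*sqrt(3)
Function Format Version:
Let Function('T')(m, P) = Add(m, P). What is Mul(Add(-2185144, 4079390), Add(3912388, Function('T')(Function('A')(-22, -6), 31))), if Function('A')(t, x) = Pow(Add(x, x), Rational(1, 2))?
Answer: Add(7411084041074, Mul(3788492, I, Pow(3, Rational(1, 2)))) ≈ Add(7.4111e+12, Mul(6.5619e+6, I))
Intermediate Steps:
Function('A')(t, x) = Mul(Pow(2, Rational(1, 2)), Pow(x, Rational(1, 2))) (Function('A')(t, x) = Pow(Mul(2, x), Rational(1, 2)) = Mul(Pow(2, Rational(1, 2)), Pow(x, Rational(1, 2))))
Function('T')(m, P) = Add(P, m)
Mul(Add(-2185144, 4079390), Add(3912388, Function('T')(Function('A')(-22, -6), 31))) = Mul(Add(-2185144, 4079390), Add(3912388, Add(31, Mul(Pow(2, Rational(1, 2)), Pow(-6, Rational(1, 2)))))) = Mul(1894246, Add(3912388, Add(31, Mul(Pow(2, Rational(1, 2)), Mul(I, Pow(6, Rational(1, 2))))))) = Mul(1894246, Add(3912388, Add(31, Mul(2, I, Pow(3, Rational(1, 2)))))) = Mul(1894246, Add(3912419, Mul(2, I, Pow(3, Rational(1, 2))))) = Add(7411084041074, Mul(3788492, I, Pow(3, Rational(1, 2))))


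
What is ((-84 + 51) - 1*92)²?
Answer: 15625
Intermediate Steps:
((-84 + 51) - 1*92)² = (-33 - 92)² = (-125)² = 15625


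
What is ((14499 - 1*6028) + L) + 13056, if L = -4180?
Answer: 17347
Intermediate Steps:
((14499 - 1*6028) + L) + 13056 = ((14499 - 1*6028) - 4180) + 13056 = ((14499 - 6028) - 4180) + 13056 = (8471 - 4180) + 13056 = 4291 + 13056 = 17347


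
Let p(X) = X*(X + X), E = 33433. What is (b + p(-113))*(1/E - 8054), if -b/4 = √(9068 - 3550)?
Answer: -6876601451978/33433 + 1077077524*√5518/33433 ≈ -2.0329e+8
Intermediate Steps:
p(X) = 2*X² (p(X) = X*(2*X) = 2*X²)
b = -4*√5518 (b = -4*√(9068 - 3550) = -4*√5518 ≈ -297.13)
(b + p(-113))*(1/E - 8054) = (-4*√5518 + 2*(-113)²)*(1/33433 - 8054) = (-4*√5518 + 2*12769)*(1/33433 - 8054) = (-4*√5518 + 25538)*(-269269381/33433) = (25538 - 4*√5518)*(-269269381/33433) = -6876601451978/33433 + 1077077524*√5518/33433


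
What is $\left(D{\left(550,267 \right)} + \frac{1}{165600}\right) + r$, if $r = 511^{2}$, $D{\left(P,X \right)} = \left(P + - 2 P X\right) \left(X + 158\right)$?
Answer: $- \frac{20588655362399}{165600} \approx -1.2433 \cdot 10^{8}$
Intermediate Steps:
$D{\left(P,X \right)} = \left(158 + X\right) \left(P - 2 P X\right)$ ($D{\left(P,X \right)} = \left(P - 2 P X\right) \left(158 + X\right) = \left(158 + X\right) \left(P - 2 P X\right)$)
$r = 261121$
$\left(D{\left(550,267 \right)} + \frac{1}{165600}\right) + r = \left(550 \left(158 - 84105 - 2 \cdot 267^{2}\right) + \frac{1}{165600}\right) + 261121 = \left(550 \left(158 - 84105 - 142578\right) + \frac{1}{165600}\right) + 261121 = \left(550 \left(-226525\right) + \frac{1}{165600}\right) + 261121 = \left(-124588750 + \frac{1}{165600}\right) + 261121 = - \frac{20631896999999}{165600} + 261121 = - \frac{20588655362399}{165600}$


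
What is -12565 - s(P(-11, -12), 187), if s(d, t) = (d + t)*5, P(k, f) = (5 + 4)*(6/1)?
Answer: -13770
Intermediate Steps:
P(k, f) = 54 (P(k, f) = 9*(6*1) = 9*6 = 54)
s(d, t) = 5*d + 5*t
-12565 - s(P(-11, -12), 187) = -12565 - (5*54 + 5*187) = -12565 - (270 + 935) = -12565 - 1*1205 = -12565 - 1205 = -13770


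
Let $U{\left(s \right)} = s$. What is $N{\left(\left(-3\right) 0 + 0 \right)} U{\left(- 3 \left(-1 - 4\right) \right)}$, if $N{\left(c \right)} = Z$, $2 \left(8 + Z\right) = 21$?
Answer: $\frac{75}{2} \approx 37.5$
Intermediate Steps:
$Z = \frac{5}{2}$ ($Z = -8 + \frac{1}{2} \cdot 21 = -8 + \frac{21}{2} = \frac{5}{2} \approx 2.5$)
$N{\left(c \right)} = \frac{5}{2}$
$N{\left(\left(-3\right) 0 + 0 \right)} U{\left(- 3 \left(-1 - 4\right) \right)} = \frac{5 \left(- 3 \left(-1 - 4\right)\right)}{2} = \frac{5 \left(\left(-3\right) \left(-5\right)\right)}{2} = \frac{5}{2} \cdot 15 = \frac{75}{2}$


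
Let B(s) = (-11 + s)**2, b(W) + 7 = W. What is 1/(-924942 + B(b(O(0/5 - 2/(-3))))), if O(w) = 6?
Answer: -1/924798 ≈ -1.0813e-6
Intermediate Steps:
b(W) = -7 + W
1/(-924942 + B(b(O(0/5 - 2/(-3))))) = 1/(-924942 + (-11 + (-7 + 6))**2) = 1/(-924942 + (-11 - 1)**2) = 1/(-924942 + (-12)**2) = 1/(-924942 + 144) = 1/(-924798) = -1/924798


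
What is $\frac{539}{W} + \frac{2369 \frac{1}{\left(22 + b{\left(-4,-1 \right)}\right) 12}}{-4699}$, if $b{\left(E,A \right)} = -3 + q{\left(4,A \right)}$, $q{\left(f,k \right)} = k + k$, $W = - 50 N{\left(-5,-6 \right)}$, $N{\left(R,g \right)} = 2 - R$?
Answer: $- \frac{36965171}{23964900} \approx -1.5425$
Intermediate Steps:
$W = -350$ ($W = - 50 \left(2 - -5\right) = - 50 \left(2 + 5\right) = \left(-50\right) 7 = -350$)
$q{\left(f,k \right)} = 2 k$
$b{\left(E,A \right)} = -3 + 2 A$
$\frac{539}{W} + \frac{2369 \frac{1}{\left(22 + b{\left(-4,-1 \right)}\right) 12}}{-4699} = \frac{539}{-350} + \frac{2369 \frac{1}{\left(22 + \left(-3 + 2 \left(-1\right)\right)\right) 12}}{-4699} = 539 \left(- \frac{1}{350}\right) + \frac{2369}{\left(22 - 5\right) 12} \left(- \frac{1}{4699}\right) = - \frac{77}{50} + \frac{2369}{\left(22 - 5\right) 12} \left(- \frac{1}{4699}\right) = - \frac{77}{50} + \frac{2369}{17 \cdot 12} \left(- \frac{1}{4699}\right) = - \frac{77}{50} + \frac{2369}{204} \left(- \frac{1}{4699}\right) = - \frac{77}{50} - \frac{2369}{958596} = - \frac{36965171}{23964900}$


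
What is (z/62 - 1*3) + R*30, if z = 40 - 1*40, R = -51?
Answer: -1533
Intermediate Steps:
z = 0 (z = 40 - 40 = 0)
(z/62 - 1*3) + R*30 = (0/62 - 1*3) - 51*30 = (0*(1/62) - 3) - 1530 = (0 - 3) - 1530 = -3 - 1530 = -1533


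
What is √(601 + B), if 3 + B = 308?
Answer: √906 ≈ 30.100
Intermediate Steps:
B = 305 (B = -3 + 308 = 305)
√(601 + B) = √(601 + 305) = √906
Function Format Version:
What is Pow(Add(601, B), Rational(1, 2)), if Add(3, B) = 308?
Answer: Pow(906, Rational(1, 2)) ≈ 30.100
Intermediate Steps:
B = 305 (B = Add(-3, 308) = 305)
Pow(Add(601, B), Rational(1, 2)) = Pow(Add(601, 305), Rational(1, 2)) = Pow(906, Rational(1, 2))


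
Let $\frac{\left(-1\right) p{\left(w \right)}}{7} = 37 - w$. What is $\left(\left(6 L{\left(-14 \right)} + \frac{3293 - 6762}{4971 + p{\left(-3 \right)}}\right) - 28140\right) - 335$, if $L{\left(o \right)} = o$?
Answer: $- \frac{133973738}{4691} \approx -28560.0$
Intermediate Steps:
$p{\left(w \right)} = -259 + 7 w$ ($p{\left(w \right)} = - 7 \left(37 - w\right) = -259 + 7 w$)
$\left(\left(6 L{\left(-14 \right)} + \frac{3293 - 6762}{4971 + p{\left(-3 \right)}}\right) - 28140\right) - 335 = \left(\left(6 \left(-14\right) + \frac{3293 - 6762}{4971 + \left(-259 + 7 \left(-3\right)\right)}\right) - 28140\right) - 335 = \left(\left(-84 - \frac{3469}{4971 - 280}\right) - 28140\right) - 335 = \left(\left(-84 - \frac{3469}{4691}\right) - 28140\right) - 335 = \left(- \frac{397513}{4691} - 28140\right) - 335 = - \frac{132402253}{4691} - 335 = - \frac{133973738}{4691}$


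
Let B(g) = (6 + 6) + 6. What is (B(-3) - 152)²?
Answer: 17956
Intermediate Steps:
B(g) = 18 (B(g) = 12 + 6 = 18)
(B(-3) - 152)² = (18 - 152)² = (-134)² = 17956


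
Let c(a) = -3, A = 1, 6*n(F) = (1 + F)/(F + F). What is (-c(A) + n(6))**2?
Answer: 49729/5184 ≈ 9.5928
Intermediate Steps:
n(F) = (1 + F)/(12*F) (n(F) = ((1 + F)/(F + F))/6 = ((1 + F)/((2*F)))/6 = ((1 + F)*(1/(2*F)))/6 = ((1 + F)/(2*F))/6 = (1 + F)/(12*F))
(-c(A) + n(6))**2 = (-1*(-3) + (1/12)*(1 + 6)/6)**2 = (3 + (1/12)*(1/6)*7)**2 = (3 + 7/72)**2 = (223/72)**2 = 49729/5184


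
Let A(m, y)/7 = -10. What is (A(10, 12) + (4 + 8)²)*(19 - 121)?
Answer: -7548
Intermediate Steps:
A(m, y) = -70 (A(m, y) = 7*(-10) = -70)
(A(10, 12) + (4 + 8)²)*(19 - 121) = (-70 + (4 + 8)²)*(19 - 121) = (-70 + 12²)*(-102) = (-70 + 144)*(-102) = 74*(-102) = -7548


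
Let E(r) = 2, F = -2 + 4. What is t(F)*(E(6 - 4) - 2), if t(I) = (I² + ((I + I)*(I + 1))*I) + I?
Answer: 0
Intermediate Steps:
F = 2
t(I) = I + I² + 2*I²*(1 + I) (t(I) = (I² + ((2*I)*(1 + I))*I) + I = (I² + (2*I*(1 + I))*I) + I = (I² + 2*I²*(1 + I)) + I = I + I² + 2*I²*(1 + I))
t(F)*(E(6 - 4) - 2) = (2*(1 + 2*2² + 3*2))*(2 - 2) = (2*(1 + 2*4 + 6))*0 = (2*(1 + 8 + 6))*0 = (2*15)*0 = 30*0 = 0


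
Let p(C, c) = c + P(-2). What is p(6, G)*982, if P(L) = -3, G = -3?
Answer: -5892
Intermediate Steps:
p(C, c) = -3 + c (p(C, c) = c - 3 = -3 + c)
p(6, G)*982 = (-3 - 3)*982 = -6*982 = -5892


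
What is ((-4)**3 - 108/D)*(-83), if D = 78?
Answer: 70550/13 ≈ 5426.9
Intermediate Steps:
((-4)**3 - 108/D)*(-83) = ((-4)**3 - 108/78)*(-83) = (-64 - 108*1/78)*(-83) = (-64 - 18/13)*(-83) = -850/13*(-83) = 70550/13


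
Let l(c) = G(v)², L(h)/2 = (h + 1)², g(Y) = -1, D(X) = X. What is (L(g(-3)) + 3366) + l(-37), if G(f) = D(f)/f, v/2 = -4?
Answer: 3367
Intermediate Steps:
v = -8 (v = 2*(-4) = -8)
G(f) = 1 (G(f) = f/f = 1)
L(h) = 2*(1 + h)² (L(h) = 2*(h + 1)² = 2*(1 + h)²)
l(c) = 1 (l(c) = 1² = 1)
(L(g(-3)) + 3366) + l(-37) = (2*(1 - 1)² + 3366) + 1 = (2*0² + 3366) + 1 = (2*0 + 3366) + 1 = (0 + 3366) + 1 = 3366 + 1 = 3367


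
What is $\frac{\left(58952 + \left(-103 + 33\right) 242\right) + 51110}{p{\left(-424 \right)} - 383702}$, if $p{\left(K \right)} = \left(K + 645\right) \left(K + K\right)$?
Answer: $- \frac{46561}{285555} \approx -0.16305$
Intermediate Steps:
$p{\left(K \right)} = 2 K \left(645 + K\right)$ ($p{\left(K \right)} = \left(645 + K\right) 2 K = 2 K \left(645 + K\right)$)
$\frac{\left(58952 + \left(-103 + 33\right) 242\right) + 51110}{p{\left(-424 \right)} - 383702} = \frac{\left(58952 + \left(-103 + 33\right) 242\right) + 51110}{2 \left(-424\right) \left(645 - 424\right) - 383702} = \frac{\left(58952 - 16940\right) + 51110}{2 \left(-424\right) 221 - 383702} = \frac{\left(58952 - 16940\right) + 51110}{-187408 - 383702} = \frac{42012 + 51110}{-571110} = 93122 \left(- \frac{1}{571110}\right) = - \frac{46561}{285555}$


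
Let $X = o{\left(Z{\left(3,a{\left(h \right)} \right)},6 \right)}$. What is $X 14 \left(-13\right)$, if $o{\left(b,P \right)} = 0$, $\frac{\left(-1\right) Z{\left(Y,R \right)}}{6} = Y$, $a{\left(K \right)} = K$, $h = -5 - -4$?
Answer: $0$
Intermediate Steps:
$h = -1$ ($h = -5 + 4 = -1$)
$Z{\left(Y,R \right)} = - 6 Y$
$X = 0$
$X 14 \left(-13\right) = 0 \cdot 14 \left(-13\right) = 0 \left(-13\right) = 0$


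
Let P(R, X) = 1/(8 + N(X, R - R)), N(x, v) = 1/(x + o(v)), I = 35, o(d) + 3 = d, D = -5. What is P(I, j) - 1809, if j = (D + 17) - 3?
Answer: -88635/49 ≈ -1808.9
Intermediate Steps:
o(d) = -3 + d
N(x, v) = 1/(-3 + v + x) (N(x, v) = 1/(x + (-3 + v)) = 1/(-3 + v + x))
j = 9 (j = (-5 + 17) - 3 = 12 - 3 = 9)
P(R, X) = 1/(8 + 1/(-3 + X)) (P(R, X) = 1/(8 + 1/(-3 + (R - R) + X)) = 1/(8 + 1/(-3 + 0 + X)) = 1/(8 + 1/(-3 + X)))
P(I, j) - 1809 = (-3 + 9)/(-23 + 8*9) - 1809 = 6/(-23 + 72) - 1809 = 6/49 - 1809 = -88635/49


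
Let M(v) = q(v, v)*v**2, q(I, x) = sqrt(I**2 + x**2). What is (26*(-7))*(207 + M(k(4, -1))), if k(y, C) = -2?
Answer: -37674 - 1456*sqrt(2) ≈ -39733.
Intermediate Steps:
M(v) = sqrt(2)*v**2*sqrt(v**2) (M(v) = sqrt(v**2 + v**2)*v**2 = sqrt(2*v**2)*v**2 = (sqrt(2)*sqrt(v**2))*v**2 = sqrt(2)*v**2*sqrt(v**2))
(26*(-7))*(207 + M(k(4, -1))) = (26*(-7))*(207 + sqrt(2)*(-2)**2*sqrt((-2)**2)) = -182*(207 + sqrt(2)*4*sqrt(4)) = -182*(207 + sqrt(2)*4*2) = -182*(207 + 8*sqrt(2)) = -37674 - 1456*sqrt(2)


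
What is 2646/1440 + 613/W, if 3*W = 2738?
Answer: 274803/109520 ≈ 2.5092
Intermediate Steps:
W = 2738/3 (W = (⅓)*2738 = 2738/3 ≈ 912.67)
2646/1440 + 613/W = 2646/1440 + 613/(2738/3) = 2646*(1/1440) + 613*(3/2738) = 147/80 + 1839/2738 = 274803/109520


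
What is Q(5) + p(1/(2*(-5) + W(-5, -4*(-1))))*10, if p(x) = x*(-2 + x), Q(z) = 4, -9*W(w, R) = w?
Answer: 9002/1445 ≈ 6.2298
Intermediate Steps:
W(w, R) = -w/9
Q(5) + p(1/(2*(-5) + W(-5, -4*(-1))))*10 = 4 + ((1/(2*(-5) - 1/9*(-5)))*(-2 + 1/(2*(-5) - 1/9*(-5))))*10 = 4 + ((1/(-10 + 5/9))*(-2 + 1/(-10 + 5/9)))*10 = 4 + ((1/(-85/9))*(-2 + 1/(-85/9)))*10 = 4 + ((1*(-9/85))*(-2 + 1*(-9/85)))*10 = 4 - 9*(-2 - 9/85)/85*10 = 4 - 9/85*(-179/85)*10 = 4 + (1611/7225)*10 = 4 + 3222/1445 = 9002/1445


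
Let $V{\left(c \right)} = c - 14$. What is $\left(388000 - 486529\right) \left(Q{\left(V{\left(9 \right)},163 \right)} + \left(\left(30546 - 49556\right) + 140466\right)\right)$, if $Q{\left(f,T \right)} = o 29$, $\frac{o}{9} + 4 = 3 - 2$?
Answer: $-11889790017$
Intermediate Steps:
$o = -27$ ($o = -36 + 9 \left(3 - 2\right) = -36 + 9 \cdot 1 = -36 + 9 = -27$)
$V{\left(c \right)} = -14 + c$ ($V{\left(c \right)} = c - 14 = -14 + c$)
$Q{\left(f,T \right)} = -783$ ($Q{\left(f,T \right)} = \left(-27\right) 29 = -783$)
$\left(388000 - 486529\right) \left(Q{\left(V{\left(9 \right)},163 \right)} + \left(\left(30546 - 49556\right) + 140466\right)\right) = \left(388000 - 486529\right) \left(-783 + \left(\left(30546 - 49556\right) + 140466\right)\right) = - 98529 \left(-783 + \left(-19010 + 140466\right)\right) = - 98529 \left(-783 + 121456\right) = \left(-98529\right) 120673 = -11889790017$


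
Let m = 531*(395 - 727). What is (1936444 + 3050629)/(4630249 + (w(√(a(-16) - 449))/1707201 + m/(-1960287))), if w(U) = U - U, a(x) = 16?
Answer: 3258698123317/3025539032585 ≈ 1.0771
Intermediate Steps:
m = -176292 (m = 531*(-332) = -176292)
w(U) = 0
(1936444 + 3050629)/(4630249 + (w(√(a(-16) - 449))/1707201 + m/(-1960287))) = (1936444 + 3050629)/(4630249 + (0/1707201 - 176292/(-1960287))) = 4987073/(4630249 + (0*(1/1707201) - 176292*(-1/1960287))) = 4987073/(4630249 + (0 + 58764/653429)) = 4987073/(4630249 + 58764/653429) = 4987073/(3025539032585/653429) = 4987073*(653429/3025539032585) = 3258698123317/3025539032585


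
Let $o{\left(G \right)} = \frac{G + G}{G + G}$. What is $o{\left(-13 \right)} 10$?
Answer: $10$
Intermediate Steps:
$o{\left(G \right)} = 1$ ($o{\left(G \right)} = \frac{2 G}{2 G} = 2 G \frac{1}{2 G} = 1$)
$o{\left(-13 \right)} 10 = 1 \cdot 10 = 10$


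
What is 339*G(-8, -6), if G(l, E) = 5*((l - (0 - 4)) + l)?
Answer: -20340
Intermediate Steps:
G(l, E) = 20 + 10*l (G(l, E) = 5*((l - 1*(-4)) + l) = 5*((l + 4) + l) = 5*((4 + l) + l) = 5*(4 + 2*l) = 20 + 10*l)
339*G(-8, -6) = 339*(20 + 10*(-8)) = 339*(20 - 80) = 339*(-60) = -20340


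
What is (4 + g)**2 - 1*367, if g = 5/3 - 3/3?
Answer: -3107/9 ≈ -345.22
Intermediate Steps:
g = 2/3 (g = 5*(1/3) - 3*1/3 = 5/3 - 1 = 2/3 ≈ 0.66667)
(4 + g)**2 - 1*367 = (4 + 2/3)**2 - 1*367 = (14/3)**2 - 367 = 196/9 - 367 = -3107/9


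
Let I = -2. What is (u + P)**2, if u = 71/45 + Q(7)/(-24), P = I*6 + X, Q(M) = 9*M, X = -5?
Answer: 42211009/129600 ≈ 325.70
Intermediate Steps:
P = -17 (P = -2*6 - 5 = -12 - 5 = -17)
u = -377/360 (u = 71/45 + (9*7)/(-24) = 71*(1/45) + 63*(-1/24) = 71/45 - 21/8 = -377/360 ≈ -1.0472)
(u + P)**2 = (-377/360 - 17)**2 = (-6497/360)**2 = 42211009/129600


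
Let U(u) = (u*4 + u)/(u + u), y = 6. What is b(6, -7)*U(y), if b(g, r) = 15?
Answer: 75/2 ≈ 37.500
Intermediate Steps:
U(u) = 5/2 (U(u) = (4*u + u)/((2*u)) = (5*u)*(1/(2*u)) = 5/2)
b(6, -7)*U(y) = 15*(5/2) = 75/2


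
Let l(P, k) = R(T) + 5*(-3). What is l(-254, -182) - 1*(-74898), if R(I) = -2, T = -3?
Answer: 74881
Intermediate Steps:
l(P, k) = -17 (l(P, k) = -2 + 5*(-3) = -2 - 15 = -17)
l(-254, -182) - 1*(-74898) = -17 - 1*(-74898) = -17 + 74898 = 74881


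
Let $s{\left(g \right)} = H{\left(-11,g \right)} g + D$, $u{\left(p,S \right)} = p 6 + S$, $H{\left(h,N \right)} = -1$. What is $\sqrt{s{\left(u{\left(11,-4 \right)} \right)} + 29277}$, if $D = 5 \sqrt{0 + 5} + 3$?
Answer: $\sqrt{29218 + 5 \sqrt{5}} \approx 170.97$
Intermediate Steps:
$D = 3 + 5 \sqrt{5}$ ($D = 5 \sqrt{5} + 3 = 3 + 5 \sqrt{5} \approx 14.18$)
$u{\left(p,S \right)} = S + 6 p$ ($u{\left(p,S \right)} = 6 p + S = S + 6 p$)
$s{\left(g \right)} = 3 - g + 5 \sqrt{5}$ ($s{\left(g \right)} = - g + \left(3 + 5 \sqrt{5}\right) = 3 - g + 5 \sqrt{5}$)
$\sqrt{s{\left(u{\left(11,-4 \right)} \right)} + 29277} = \sqrt{\left(3 - \left(-4 + 6 \cdot 11\right) + 5 \sqrt{5}\right) + 29277} = \sqrt{\left(3 - \left(-4 + 66\right) + 5 \sqrt{5}\right) + 29277} = \sqrt{\left(3 - 62 + 5 \sqrt{5}\right) + 29277} = \sqrt{\left(-59 + 5 \sqrt{5}\right) + 29277} = \sqrt{29218 + 5 \sqrt{5}}$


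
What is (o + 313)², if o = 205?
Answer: 268324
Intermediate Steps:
(o + 313)² = (205 + 313)² = 518² = 268324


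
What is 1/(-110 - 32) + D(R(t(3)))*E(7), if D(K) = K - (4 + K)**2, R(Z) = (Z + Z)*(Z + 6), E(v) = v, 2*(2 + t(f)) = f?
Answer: -15409/284 ≈ -54.257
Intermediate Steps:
t(f) = -2 + f/2
R(Z) = 2*Z*(6 + Z) (R(Z) = (2*Z)*(6 + Z) = 2*Z*(6 + Z))
1/(-110 - 32) + D(R(t(3)))*E(7) = 1/(-110 - 32) + (2*(-2 + (1/2)*3)*(6 + (-2 + (1/2)*3)) - (4 + 2*(-2 + (1/2)*3)*(6 + (-2 + (1/2)*3)))**2)*7 = 1/(-142) + (2*(-2 + 3/2)*(6 + (-2 + 3/2)) - (4 + 2*(-2 + 3/2)*(6 + (-2 + 3/2)))**2)*7 = -1/142 + (2*(-1/2)*(6 - 1/2) - (4 + 2*(-1/2)*(6 - 1/2))**2)*7 = -1/142 + (2*(-1/2)*(11/2) - (4 + 2*(-1/2)*(11/2))**2)*7 = -1/142 + (-11/2 - (4 - 11/2)**2)*7 = -1/142 + (-11/2 - (-3/2)**2)*7 = -1/142 + (-11/2 - 1*9/4)*7 = -1/142 + (-11/2 - 9/4)*7 = -1/142 - 31/4*7 = -1/142 - 217/4 = -15409/284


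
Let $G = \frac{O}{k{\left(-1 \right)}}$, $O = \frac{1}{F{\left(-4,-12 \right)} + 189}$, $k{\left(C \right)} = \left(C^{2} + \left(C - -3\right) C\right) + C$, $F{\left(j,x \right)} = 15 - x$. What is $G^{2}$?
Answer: $\frac{1}{186624} \approx 5.3584 \cdot 10^{-6}$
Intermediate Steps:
$k{\left(C \right)} = C + C^{2} + C \left(3 + C\right)$ ($k{\left(C \right)} = \left(C^{2} + \left(C + 3\right) C\right) + C = \left(C^{2} + \left(3 + C\right) C\right) + C = \left(C^{2} + C \left(3 + C\right)\right) + C = C + C^{2} + C \left(3 + C\right)$)
$O = \frac{1}{216}$ ($O = \frac{1}{\left(15 - -12\right) + 189} = \frac{1}{\left(15 + 12\right) + 189} = \frac{1}{27 + 189} = \frac{1}{216} \approx 0.0046296$)
$G = - \frac{1}{432}$ ($G = \frac{1}{216 \cdot 2 \left(-1\right) \left(2 - 1\right)} = \frac{1}{216 \cdot 2 \left(-1\right) 1} = \frac{1}{216 \left(-2\right)} = \frac{1}{216} \left(- \frac{1}{2}\right) = - \frac{1}{432} \approx -0.0023148$)
$G^{2} = \left(- \frac{1}{432}\right)^{2} = \frac{1}{186624}$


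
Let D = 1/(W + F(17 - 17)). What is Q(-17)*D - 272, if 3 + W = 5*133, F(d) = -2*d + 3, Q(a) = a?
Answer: -180897/665 ≈ -272.03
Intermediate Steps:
F(d) = 3 - 2*d
W = 662 (W = -3 + 5*133 = -3 + 665 = 662)
D = 1/665 (D = 1/(662 + (3 - 2*(17 - 17))) = 1/(662 + (3 - 2*0)) = 1/(662 + (3 + 0)) = 1/(662 + 3) = 1/665 ≈ 0.0015038)
Q(-17)*D - 272 = -17*1/665 - 272 = -17/665 - 272 = -180897/665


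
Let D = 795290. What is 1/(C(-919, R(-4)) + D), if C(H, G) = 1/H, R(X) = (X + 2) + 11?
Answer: 919/730871509 ≈ 1.2574e-6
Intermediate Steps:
R(X) = 13 + X (R(X) = (2 + X) + 11 = 13 + X)
1/(C(-919, R(-4)) + D) = 1/(1/(-919) + 795290) = 1/(-1/919 + 795290) = 1/(730871509/919) = 919/730871509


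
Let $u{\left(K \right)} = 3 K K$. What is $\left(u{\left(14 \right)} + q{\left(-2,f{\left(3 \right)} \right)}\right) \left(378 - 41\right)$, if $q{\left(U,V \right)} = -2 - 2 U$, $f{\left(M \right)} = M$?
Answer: $198830$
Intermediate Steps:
$u{\left(K \right)} = 3 K^{2}$
$\left(u{\left(14 \right)} + q{\left(-2,f{\left(3 \right)} \right)}\right) \left(378 - 41\right) = \left(3 \cdot 14^{2} - -2\right) \left(378 - 41\right) = \left(3 \cdot 196 + \left(-2 + 4\right)\right) 337 = \left(588 + 2\right) 337 = 590 \cdot 337 = 198830$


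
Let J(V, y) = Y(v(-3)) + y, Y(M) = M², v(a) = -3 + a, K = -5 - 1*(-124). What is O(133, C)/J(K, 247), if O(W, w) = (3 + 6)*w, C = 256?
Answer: 2304/283 ≈ 8.1413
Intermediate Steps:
K = 119 (K = -5 + 124 = 119)
O(W, w) = 9*w
J(V, y) = 36 + y (J(V, y) = (-3 - 3)² + y = (-6)² + y = 36 + y)
O(133, C)/J(K, 247) = (9*256)/(36 + 247) = 2304/283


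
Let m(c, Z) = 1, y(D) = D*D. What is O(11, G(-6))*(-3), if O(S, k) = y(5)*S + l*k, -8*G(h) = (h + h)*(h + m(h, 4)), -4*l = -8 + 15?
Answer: -6915/8 ≈ -864.38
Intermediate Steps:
y(D) = D**2
l = -7/4 (l = -(-8 + 15)/4 = -1/4*7 = -7/4 ≈ -1.7500)
G(h) = -h*(1 + h)/4 (G(h) = -(h + h)*(h + 1)/8 = -2*h*(1 + h)/8 = -h*(1 + h)/4)
O(S, k) = 25*S - 7*k/4 (O(S, k) = 5**2*S - 7*k/4 = 25*S - 7*k/4)
O(11, G(-6))*(-3) = (25*11 - (-7)*(-6)*(1 - 6)/16)*(-3) = (275 - (-7)*(-6)*(-5)/16)*(-3) = (275 - 7/4*(-15/2))*(-3) = (275 + 105/8)*(-3) = (2305/8)*(-3) = -6915/8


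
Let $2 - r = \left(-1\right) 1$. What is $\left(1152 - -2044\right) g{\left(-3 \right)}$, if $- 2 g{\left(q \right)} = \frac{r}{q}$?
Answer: $1598$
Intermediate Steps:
$r = 3$ ($r = 2 - \left(-1\right) 1 = 2 - -1 = 2 + 1 = 3$)
$g{\left(q \right)} = - \frac{3}{2 q}$ ($g{\left(q \right)} = - \frac{3 \frac{1}{q}}{2} = - \frac{3}{2 q}$)
$\left(1152 - -2044\right) g{\left(-3 \right)} = \left(1152 - -2044\right) \left(- \frac{3}{2 \left(-3\right)}\right) = \left(1152 + 2044\right) \left(\left(- \frac{3}{2}\right) \left(- \frac{1}{3}\right)\right) = 3196 \cdot \frac{1}{2} = 1598$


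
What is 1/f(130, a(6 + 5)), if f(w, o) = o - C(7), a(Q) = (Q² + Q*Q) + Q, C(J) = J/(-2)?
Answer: 2/513 ≈ 0.0038986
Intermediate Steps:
C(J) = -J/2 (C(J) = J*(-½) = -J/2)
a(Q) = Q + 2*Q² (a(Q) = (Q² + Q²) + Q = 2*Q² + Q = Q + 2*Q²)
f(w, o) = 7/2 + o (f(w, o) = o - (-1)*7/2 = o - 1*(-7/2) = o + 7/2 = 7/2 + o)
1/f(130, a(6 + 5)) = 1/(7/2 + (6 + 5)*(1 + 2*(6 + 5))) = 1/(7/2 + 11*(1 + 2*11)) = 1/(7/2 + 11*(1 + 22)) = 1/(7/2 + 11*23) = 1/(7/2 + 253) = 1/(513/2) = 2/513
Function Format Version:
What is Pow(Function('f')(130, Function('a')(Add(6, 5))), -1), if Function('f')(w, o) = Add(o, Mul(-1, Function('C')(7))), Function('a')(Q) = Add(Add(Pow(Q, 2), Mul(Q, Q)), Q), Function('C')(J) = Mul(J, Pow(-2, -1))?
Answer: Rational(2, 513) ≈ 0.0038986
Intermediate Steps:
Function('C')(J) = Mul(Rational(-1, 2), J) (Function('C')(J) = Mul(J, Rational(-1, 2)) = Mul(Rational(-1, 2), J))
Function('a')(Q) = Add(Q, Mul(2, Pow(Q, 2))) (Function('a')(Q) = Add(Add(Pow(Q, 2), Pow(Q, 2)), Q) = Add(Mul(2, Pow(Q, 2)), Q) = Add(Q, Mul(2, Pow(Q, 2))))
Function('f')(w, o) = Add(Rational(7, 2), o) (Function('f')(w, o) = Add(o, Mul(-1, Mul(Rational(-1, 2), 7))) = Add(o, Mul(-1, Rational(-7, 2))) = Add(o, Rational(7, 2)) = Add(Rational(7, 2), o))
Pow(Function('f')(130, Function('a')(Add(6, 5))), -1) = Pow(Add(Rational(7, 2), Mul(Add(6, 5), Add(1, Mul(2, Add(6, 5))))), -1) = Pow(Add(Rational(7, 2), Mul(11, Add(1, Mul(2, 11)))), -1) = Pow(Add(Rational(7, 2), Mul(11, Add(1, 22))), -1) = Pow(Add(Rational(7, 2), Mul(11, 23)), -1) = Pow(Add(Rational(7, 2), 253), -1) = Pow(Rational(513, 2), -1) = Rational(2, 513)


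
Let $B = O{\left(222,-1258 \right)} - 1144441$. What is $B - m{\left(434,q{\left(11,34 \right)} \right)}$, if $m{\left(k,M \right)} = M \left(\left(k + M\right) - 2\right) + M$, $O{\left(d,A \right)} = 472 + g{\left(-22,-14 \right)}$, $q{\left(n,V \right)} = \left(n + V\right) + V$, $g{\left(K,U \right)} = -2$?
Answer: $-1184419$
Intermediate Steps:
$q{\left(n,V \right)} = n + 2 V$ ($q{\left(n,V \right)} = \left(V + n\right) + V = n + 2 V$)
$O{\left(d,A \right)} = 470$ ($O{\left(d,A \right)} = 472 - 2 = 470$)
$m{\left(k,M \right)} = M + M \left(-2 + M + k\right)$ ($m{\left(k,M \right)} = M \left(\left(M + k\right) - 2\right) + M = M \left(-2 + M + k\right) + M = M + M \left(-2 + M + k\right)$)
$B = -1143971$ ($B = 470 - 1144441 = -1143971$)
$B - m{\left(434,q{\left(11,34 \right)} \right)} = -1143971 - \left(11 + 2 \cdot 34\right) \left(-1 + \left(11 + 2 \cdot 34\right) + 434\right) = -1143971 - \left(11 + 68\right) \left(-1 + \left(11 + 68\right) + 434\right) = -1143971 - 79 \left(-1 + 79 + 434\right) = -1143971 - 79 \cdot 512 = -1143971 - 40448 = -1184419$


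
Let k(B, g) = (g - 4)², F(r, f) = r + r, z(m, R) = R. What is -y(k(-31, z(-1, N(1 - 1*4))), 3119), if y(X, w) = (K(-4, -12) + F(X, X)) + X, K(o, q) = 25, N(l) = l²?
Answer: -100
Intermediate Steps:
F(r, f) = 2*r
k(B, g) = (-4 + g)²
y(X, w) = 25 + 3*X (y(X, w) = (25 + 2*X) + X = 25 + 3*X)
-y(k(-31, z(-1, N(1 - 1*4))), 3119) = -(25 + 3*(-4 + (1 - 1*4)²)²) = -(25 + 3*(-4 + (1 - 4)²)²) = -(25 + 3*(-4 + (-3)²)²) = -(25 + 3*(-4 + 9)²) = -(25 + 3*5²) = -(25 + 3*25) = -(25 + 75) = -1*100 = -100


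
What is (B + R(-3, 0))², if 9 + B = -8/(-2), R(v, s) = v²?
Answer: 16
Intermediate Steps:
B = -5 (B = -9 - 8/(-2) = -9 - 8*(-½) = -9 + 4 = -5)
(B + R(-3, 0))² = (-5 + (-3)²)² = (-5 + 9)² = 4² = 16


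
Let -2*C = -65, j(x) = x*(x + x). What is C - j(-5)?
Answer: -35/2 ≈ -17.500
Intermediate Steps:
j(x) = 2*x² (j(x) = x*(2*x) = 2*x²)
C = 65/2 (C = -½*(-65) = 65/2 ≈ 32.500)
C - j(-5) = 65/2 - 2*(-5)² = 65/2 - 2*25 = 65/2 - 1*50 = 65/2 - 50 = -35/2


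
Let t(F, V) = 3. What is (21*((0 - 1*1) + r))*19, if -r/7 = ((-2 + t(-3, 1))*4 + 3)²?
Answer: -137256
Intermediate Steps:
r = -343 (r = -7*((-2 + 3)*4 + 3)² = -7*(1*4 + 3)² = -7*(4 + 3)² = -7*7² = -7*49 = -343)
(21*((0 - 1*1) + r))*19 = (21*((0 - 1*1) - 343))*19 = (21*((0 - 1) - 343))*19 = (21*(-1 - 343))*19 = (21*(-344))*19 = -7224*19 = -137256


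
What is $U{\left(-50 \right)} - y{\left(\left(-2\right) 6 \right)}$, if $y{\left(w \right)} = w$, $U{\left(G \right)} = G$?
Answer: $-38$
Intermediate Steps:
$U{\left(-50 \right)} - y{\left(\left(-2\right) 6 \right)} = -50 - \left(-2\right) 6 = -50 - -12 = -50 + 12 = -38$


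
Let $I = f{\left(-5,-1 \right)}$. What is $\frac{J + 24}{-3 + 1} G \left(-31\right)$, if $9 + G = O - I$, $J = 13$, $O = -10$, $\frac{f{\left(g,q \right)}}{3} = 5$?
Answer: $-19499$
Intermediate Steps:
$f{\left(g,q \right)} = 15$ ($f{\left(g,q \right)} = 3 \cdot 5 = 15$)
$I = 15$
$G = -34$ ($G = -9 - 25 = -34$)
$\frac{J + 24}{-3 + 1} G \left(-31\right) = \frac{13 + 24}{-3 + 1} \left(-34\right) \left(-31\right) = \frac{37}{-2} \left(-34\right) \left(-31\right) = 37 \left(- \frac{1}{2}\right) \left(-34\right) \left(-31\right) = \left(- \frac{37}{2}\right) \left(-34\right) \left(-31\right) = 629 \left(-31\right) = -19499$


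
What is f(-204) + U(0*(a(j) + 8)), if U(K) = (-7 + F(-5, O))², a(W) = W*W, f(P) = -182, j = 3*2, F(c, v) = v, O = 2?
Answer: -157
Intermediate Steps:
j = 6
a(W) = W²
U(K) = 25 (U(K) = (-7 + 2)² = (-5)² = 25)
f(-204) + U(0*(a(j) + 8)) = -182 + 25 = -157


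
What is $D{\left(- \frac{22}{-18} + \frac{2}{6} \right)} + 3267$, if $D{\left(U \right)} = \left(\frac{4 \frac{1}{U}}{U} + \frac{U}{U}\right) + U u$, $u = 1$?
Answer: $\frac{1442603}{441} \approx 3271.2$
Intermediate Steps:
$D{\left(U \right)} = 1 + U + \frac{4}{U^{2}}$ ($D{\left(U \right)} = \left(\frac{4 \frac{1}{U}}{U} + \frac{U}{U}\right) + U 1 = \left(\frac{4}{U^{2}} + 1\right) + U = \left(1 + \frac{4}{U^{2}}\right) + U = 1 + U + \frac{4}{U^{2}}$)
$D{\left(- \frac{22}{-18} + \frac{2}{6} \right)} + 3267 = \left(1 + \left(- \frac{22}{-18} + \frac{2}{6}\right) + \frac{4}{\left(- \frac{22}{-18} + \frac{2}{6}\right)^{2}}\right) + 3267 = \left(1 + \left(\left(-22\right) \left(- \frac{1}{18}\right) + 2 \cdot \frac{1}{6}\right) + \frac{4}{\left(\left(-22\right) \left(- \frac{1}{18}\right) + 2 \cdot \frac{1}{6}\right)^{2}}\right) + 3267 = \left(1 + \left(\frac{11}{9} + \frac{1}{3}\right) + \frac{4}{\left(\frac{11}{9} + \frac{1}{3}\right)^{2}}\right) + 3267 = \left(1 + \frac{14}{9} + \frac{4}{\frac{196}{81}}\right) + 3267 = \left(1 + \frac{14}{9} + 4 \cdot \frac{81}{196}\right) + 3267 = \left(1 + \frac{14}{9} + \frac{81}{49}\right) + 3267 = \frac{1856}{441} + 3267 = \frac{1442603}{441}$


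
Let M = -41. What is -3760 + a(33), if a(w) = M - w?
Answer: -3834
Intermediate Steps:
a(w) = -41 - w
-3760 + a(33) = -3760 + (-41 - 1*33) = -3760 + (-41 - 33) = -3760 - 74 = -3834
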